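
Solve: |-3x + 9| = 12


An absolute value equation |expr| = 12 gives two cases:
Case 1: -3x + 9 = 12
  -3x = 3, so x = -1
Case 2: -3x + 9 = -12
  -3x = -21, so x = 7

x = -1, x = 7


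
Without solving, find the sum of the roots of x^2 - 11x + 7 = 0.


By Vieta's formulas for ax^2 + bx + c = 0:
  Sum of roots = -b/a
  Product of roots = c/a

Here a = 1, b = -11, c = 7
Sum = -(-11)/1 = 11
Product = 7/1 = 7

Sum = 11


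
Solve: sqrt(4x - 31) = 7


Square both sides: 4x - 31 = 7^2 = 49
4x = 49 + 31 = 80
x = 20
Check: sqrt(4*20 - 31) = sqrt(49) = 7 ✓

x = 20


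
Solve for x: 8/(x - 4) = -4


Multiply both sides by (x - 4): 8 = -4(x - 4)
Distribute: 8 = -4x + 16
-4x = 8 - 16 = -8
x = 2

x = 2


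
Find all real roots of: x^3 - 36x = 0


The constant term is 0, so x = 0 is a root. Factor out x:
  x(x^2 - 36) = 0
Solve the quadratic x^2 - 36 = 0: discriminant = 0^2 - 4(1)(-36) = 0 + 144 = 144.
sqrt(144) = 12, so x = (0 ± 12)/2: x = 6 or x = -6.

x = -6, x = 0, x = 6


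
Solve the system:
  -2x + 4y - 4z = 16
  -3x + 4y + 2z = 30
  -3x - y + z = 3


Using Cramer's rule. Expand each determinant along the first row.
D  = (-2)*[4*1 - 2*(-1)] - 4*[(-3)*1 - 2*(-3)] + (-4)*[(-3)*(-1) - 4*(-3)]
  = (-2)*(6) - 4*(3) + (-4)*(15) = -84
Dx = 16*[4*1 - 2*(-1)] - 4*[30*1 - 2*3] + (-4)*[30*(-1) - 4*3]
  = 16*(6) - 4*(24) + (-4)*(-42) = 168
Dy = (-2)*[30*1 - 2*3] - 16*[(-3)*1 - 2*(-3)] + (-4)*[(-3)*3 - 30*(-3)]
  = (-2)*(24) - 16*(3) + (-4)*(81) = -420
Dz = (-2)*[4*3 - 30*(-1)] - 4*[(-3)*3 - 30*(-3)] + 16*[(-3)*(-1) - 4*(-3)]
  = (-2)*(42) - 4*(81) + 16*(15) = -168
x = Dx/D = 168/-84 = -2, y = Dy/D = -420/-84 = 5, z = Dz/D = -168/-84 = 2
Check eq1: (-2)(-2) + (4)(5) + (-4)(2) = 16 = 16 ✓
Check eq2: (-3)(-2) + (4)(5) + (2)(2) = 30 = 30 ✓
Check eq3: (-3)(-2) + (-1)(5) + (1)(2) = 3 = 3 ✓

x = -2, y = 5, z = 2


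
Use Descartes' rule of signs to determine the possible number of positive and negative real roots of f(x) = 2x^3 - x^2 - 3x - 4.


Descartes' rule of signs:

For positive roots, count sign changes in f(x) = 2x^3 - x^2 - 3x - 4:
Signs of coefficients: +, -, -, -
Number of sign changes: 1
Possible positive real roots: 1

For negative roots, examine f(-x) = -2x^3 - x^2 + 3x - 4:
Signs of coefficients: -, -, +, -
Number of sign changes: 2
Possible negative real roots: 2, 0

Positive roots: 1; Negative roots: 2 or 0


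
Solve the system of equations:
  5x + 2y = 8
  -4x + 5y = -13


Using Cramer's rule:
Determinant D = (5)(5) - (-4)(2) = 25 + 8 = 33
Dx = (8)(5) - (-13)(2) = 40 + 26 = 66
Dy = (5)(-13) - (-4)(8) = -65 + 32 = -33
x = Dx/D = 66/33 = 2
y = Dy/D = -33/33 = -1

x = 2, y = -1


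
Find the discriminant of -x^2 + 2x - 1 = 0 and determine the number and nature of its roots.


For ax^2 + bx + c = 0, discriminant D = b^2 - 4ac
Here a = -1, b = 2, c = -1
D = (2)^2 - 4(-1)(-1) = 4 - 4 = 0

D = 0
The equation has exactly 1 real root (a repeated/double root).

Discriminant = 0, 1 repeated real root


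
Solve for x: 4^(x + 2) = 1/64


Express both sides with the same base.
1/64 = 4^(-3)
Since the bases match, equate exponents: x + 2 = -3
So x = -3 - (2) = -5

x = -5


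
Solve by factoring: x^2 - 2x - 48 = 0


We need two numbers that multiply to -48 and add to -2.
Those numbers are -8 and 6 (since (-8) * 6 = -48 and (-8) + 6 = -2).
So x^2 - 2x - 48 = (x - 8)(x + 6) = 0
Setting each factor to zero: x = 8 or x = -6

x = -6, x = 8


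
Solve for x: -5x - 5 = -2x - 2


Starting with: -5x - 5 = -2x - 2
Move all x terms to left: (-5 + 2)x = -2 + 5
Simplify: -3x = 3
Divide both sides by -3: x = -1

x = -1


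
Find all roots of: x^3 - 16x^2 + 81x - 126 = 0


Let p(x) = x^3 - 16x^2 + 81x - 126. By the rational root theorem (leading coefficient 1), any rational root is an integer divisor of 126: try ±1, ±2, ... in turn.
Test x = 1: value = -60 ≠ 0.
Test x = -1: value = -224 ≠ 0.
Test x = 2: value = -20 ≠ 0.
Test x = -2: value = -360 ≠ 0.
Test x = 3: value = 0 ✓, so (x - 3) is a factor.
Synthetic division by (x - 3): bring down 1; 1(3) - 16 = -13; (-13)(3) + 81 = 42; 42(3) - 126 = 0 → quotient x^2 - 13x + 42, remainder 0.
Solve the quadratic x^2 - 13x + 42 = 0: discriminant = (-13)^2 - 4(1)(42) = 169 - 168 = 1.
sqrt(1) = 1, so x = (13 ± 1)/2: x = 7 or x = 6.
Collecting all roots found:

x = 3, x = 6, x = 7


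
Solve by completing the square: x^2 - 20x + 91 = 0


Start: x^2 - 20x + 91 = 0
Move constant: x^2 - 20x = -91
Half of -20 is -10, squared is 100
Add 100 to both sides: x^2 - 20x + 100 = 9
(x - 10)^2 = 9
x - 10 = ±3
x = 10 + 3 = 13 or x = 10 - 3 = 7

x = 7, x = 13


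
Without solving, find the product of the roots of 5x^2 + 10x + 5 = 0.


By Vieta's formulas for ax^2 + bx + c = 0:
  Sum of roots = -b/a
  Product of roots = c/a

Here a = 5, b = 10, c = 5
Sum = -(10)/5 = -2
Product = 5/5 = 1

Product = 1


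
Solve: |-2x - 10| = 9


An absolute value equation |expr| = 9 gives two cases:
Case 1: -2x - 10 = 9
  -2x = 19, so x = -19/2
Case 2: -2x - 10 = -9
  -2x = 1, so x = -1/2

x = -19/2, x = -1/2


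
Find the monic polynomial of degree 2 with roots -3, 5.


A monic polynomial with roots -3, 5 is:
p(x) = (x + 3)(x - 5)
After multiplying by (x + 3): x + 3
After multiplying by (x - 5): x^2 - 2x - 15

x^2 - 2x - 15


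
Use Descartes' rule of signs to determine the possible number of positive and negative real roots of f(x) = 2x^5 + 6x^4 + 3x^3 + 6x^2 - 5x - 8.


Descartes' rule of signs:

For positive roots, count sign changes in f(x) = 2x^5 + 6x^4 + 3x^3 + 6x^2 - 5x - 8:
Signs of coefficients: +, +, +, +, -, -
Number of sign changes: 1
Possible positive real roots: 1

For negative roots, examine f(-x) = -2x^5 + 6x^4 - 3x^3 + 6x^2 + 5x - 8:
Signs of coefficients: -, +, -, +, +, -
Number of sign changes: 4
Possible negative real roots: 4, 2, 0

Positive roots: 1; Negative roots: 4 or 2 or 0


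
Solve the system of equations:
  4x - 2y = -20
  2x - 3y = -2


Using Cramer's rule:
Determinant D = (4)(-3) - (2)(-2) = -12 + 4 = -8
Dx = (-20)(-3) - (-2)(-2) = 60 - 4 = 56
Dy = (4)(-2) - (2)(-20) = -8 + 40 = 32
x = Dx/D = 56/-8 = -7
y = Dy/D = 32/-8 = -4

x = -7, y = -4


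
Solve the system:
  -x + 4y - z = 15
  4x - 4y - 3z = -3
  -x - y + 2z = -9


Using Cramer's rule. Expand each determinant along the first row.
D  = (-1)*[(-4)*2 - (-3)*(-1)] - 4*[4*2 - (-3)*(-1)] + (-1)*[4*(-1) - (-4)*(-1)]
  = (-1)*(-11) - 4*(5) + (-1)*(-8) = -1
Dx = 15*[(-4)*2 - (-3)*(-1)] - 4*[(-3)*2 - (-3)*(-9)] + (-1)*[(-3)*(-1) - (-4)*(-9)]
  = 15*(-11) - 4*(-33) + (-1)*(-33) = 0
Dy = (-1)*[(-3)*2 - (-3)*(-9)] - 15*[4*2 - (-3)*(-1)] + (-1)*[4*(-9) - (-3)*(-1)]
  = (-1)*(-33) - 15*(5) + (-1)*(-39) = -3
Dz = (-1)*[(-4)*(-9) - (-3)*(-1)] - 4*[4*(-9) - (-3)*(-1)] + 15*[4*(-1) - (-4)*(-1)]
  = (-1)*(33) - 4*(-39) + 15*(-8) = 3
x = Dx/D = 0/-1 = 0, y = Dy/D = -3/-1 = 3, z = Dz/D = 3/-1 = -3
Check eq1: (-1)(0) + (4)(3) + (-1)(-3) = 15 = 15 ✓
Check eq2: (4)(0) + (-4)(3) + (-3)(-3) = -3 = -3 ✓
Check eq3: (-1)(0) + (-1)(3) + (2)(-3) = -9 = -9 ✓

x = 0, y = 3, z = -3


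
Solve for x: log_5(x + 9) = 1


Convert to exponential form: x + 9 = 5^1 = 5
x = 5 - 9 = -4
Check: log_5(-4 + 9) = log_5(5) = log_5(5) = 1 ✓

x = -4


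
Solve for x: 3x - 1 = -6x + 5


Starting with: 3x - 1 = -6x + 5
Move all x terms to left: (3 + 6)x = 5 + 1
Simplify: 9x = 6
Divide both sides by 9: x = 2/3

x = 2/3


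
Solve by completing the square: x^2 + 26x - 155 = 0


Start: x^2 + 26x - 155 = 0
Move constant: x^2 + 26x = 155
Half of 26 is 13, squared is 169
Add 169 to both sides: x^2 + 26x + 169 = 324
(x + 13)^2 = 324
x + 13 = ±18
x = -13 + 18 = 5 or x = -13 - 18 = -31

x = -31, x = 5


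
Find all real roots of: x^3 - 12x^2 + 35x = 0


The constant term is 0, so x = 0 is a root. Factor out x:
  x(x^2 - 12x + 35) = 0
Solve the quadratic x^2 - 12x + 35 = 0: discriminant = (-12)^2 - 4(1)(35) = 144 - 140 = 4.
sqrt(4) = 2, so x = (12 ± 2)/2: x = 7 or x = 5.

x = 0, x = 5, x = 7


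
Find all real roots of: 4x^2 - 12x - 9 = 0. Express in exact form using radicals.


Using the quadratic formula: x = (-b ± sqrt(b^2 - 4ac)) / (2a)
Here a = 4, b = -12, c = -9
Discriminant = b^2 - 4ac = (-12)^2 - 4(4)(-9) = 144 + 144 = 288
Since discriminant = 288 > 0, there are two real roots.
x = (12 ± 12*sqrt(2)) / 8
Simplifying: x = (3 ± 3*sqrt(2)) / 2
Numerically: x ≈ 3.6213 or x ≈ -0.6213

x = (3 + 3*sqrt(2)) / 2 or x = (3 - 3*sqrt(2)) / 2


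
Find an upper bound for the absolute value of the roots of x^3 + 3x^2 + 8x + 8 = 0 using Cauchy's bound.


Cauchy's bound: all roots r satisfy |r| <= 1 + max(|a_i/a_n|) for i = 0,...,n-1
where a_n is the leading coefficient.

Coefficients: [1, 3, 8, 8]
Leading coefficient a_n = 1
Ratios |a_i/a_n|: 3, 8, 8
Maximum ratio: 8
Cauchy's bound: |r| <= 1 + 8 = 9

Upper bound = 9


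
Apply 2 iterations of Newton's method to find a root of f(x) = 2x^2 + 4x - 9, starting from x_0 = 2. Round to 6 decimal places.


Newton's method: x_(n+1) = x_n - f(x_n)/f'(x_n)
f(x) = 2x^2 + 4x - 9
f'(x) = 4x + 4

Iteration 1:
  f(2.000000) = 7.000000
  f'(2.000000) = 12.000000
  x_1 = 2.000000 - (7.000000)/(12.000000) = 1.416667

Iteration 2:
  f(1.416667) = 0.680556
  f'(1.416667) = 9.666667
  x_2 = 1.416667 - (0.680556)/(9.666667) = 1.346264

x_2 = 1.346264


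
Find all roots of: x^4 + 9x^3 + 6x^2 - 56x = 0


The constant term is 0, so x = 0 is a root. Factor out x:
  x^3 + 9x^2 + 6x - 56 = 0
Let p(x) = x^3 + 9x^2 + 6x - 56. By the rational root theorem (leading coefficient 1), any rational root is an integer divisor of 56: try ±1, ±2, ... in turn.
Test x = 1: value = -40 ≠ 0.
Test x = -1: value = -54 ≠ 0.
Test x = 2: value = 0 ✓, so (x - 2) is a factor.
Synthetic division by (x - 2): bring down 1; 1(2) + 9 = 11; 11(2) + 6 = 28; 28(2) - 56 = 0 → quotient x^2 + 11x + 28, remainder 0.
Solve the quadratic x^2 + 11x + 28 = 0: discriminant = 11^2 - 4(1)(28) = 121 - 112 = 9.
sqrt(9) = 3, so x = (-11 ± 3)/2: x = -4 or x = -7.
Collecting all roots found:

x = -7, x = -4, x = 0, x = 2


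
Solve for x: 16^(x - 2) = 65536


Express both sides with the same base.
65536 = 16^4
Since the bases match, equate exponents: x - 2 = 4
So x = 4 - (-2) = 6

x = 6


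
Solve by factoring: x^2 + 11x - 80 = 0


We need two numbers that multiply to -80 and add to 11.
Those numbers are -5 and 16 (since (-5) * 16 = -80 and (-5) + 16 = 11).
So x^2 + 11x - 80 = (x - 5)(x + 16) = 0
Setting each factor to zero: x = 5 or x = -16

x = -16, x = 5


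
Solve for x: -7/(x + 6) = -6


Multiply both sides by (x + 6): -7 = -6(x + 6)
Distribute: -7 = -6x - 36
-6x = -7 + 36 = 29
x = -29/6

x = -29/6


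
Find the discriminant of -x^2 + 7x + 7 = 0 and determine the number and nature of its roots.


For ax^2 + bx + c = 0, discriminant D = b^2 - 4ac
Here a = -1, b = 7, c = 7
D = (7)^2 - 4(-1)(7) = 49 + 28 = 77

D = 77 > 0 but not a perfect square
The equation has 2 distinct real irrational roots.

Discriminant = 77, 2 distinct real irrational roots


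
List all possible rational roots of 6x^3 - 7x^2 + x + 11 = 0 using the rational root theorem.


Rational root theorem: possible roots are ±p/q where:
  p divides the constant term (11): p ∈ {1, 11}
  q divides the leading coefficient (6): q ∈ {1, 2, 3, 6}

All possible rational roots: -11, -11/2, -11/3, -11/6, -1, -1/2, -1/3, -1/6, 1/6, 1/3, 1/2, 1, 11/6, 11/3, 11/2, 11

-11, -11/2, -11/3, -11/6, -1, -1/2, -1/3, -1/6, 1/6, 1/3, 1/2, 1, 11/6, 11/3, 11/2, 11


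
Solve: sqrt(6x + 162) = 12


Square both sides: 6x + 162 = 12^2 = 144
6x = 144 - 162 = -18
x = -3
Check: sqrt(6*(-3) + 162) = sqrt(144) = 12 ✓

x = -3


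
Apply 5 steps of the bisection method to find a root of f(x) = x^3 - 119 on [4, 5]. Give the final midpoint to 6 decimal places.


f(x) = x^3 - 119
f(4) = -55 < 0
f(5) = 6 > 0

Step 1: midpoint = (4.000000 + 5.000000)/2 = 4.500000
  f(4.500000) = -27.875000
  f(mid) < 0, so root is in [4.500000, 5.000000]

Step 2: midpoint = (4.500000 + 5.000000)/2 = 4.750000
  f(4.750000) = -11.828125
  f(mid) < 0, so root is in [4.750000, 5.000000]

Step 3: midpoint = (4.750000 + 5.000000)/2 = 4.875000
  f(4.875000) = -3.142578
  f(mid) < 0, so root is in [4.875000, 5.000000]

Step 4: midpoint = (4.875000 + 5.000000)/2 = 4.937500
  f(4.937500) = 1.370850
  f(mid) > 0, so root is in [4.875000, 4.937500]

Step 5: midpoint = (4.875000 + 4.937500)/2 = 4.906250
  f(4.906250) = -0.900238
  f(mid) < 0, so root is in [4.906250, 4.937500]

midpoint = 4.906250


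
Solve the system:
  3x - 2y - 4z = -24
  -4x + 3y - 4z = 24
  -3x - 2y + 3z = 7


Using Cramer's rule. Expand each determinant along the first row.
D  = 3*[3*3 - (-4)*(-2)] - (-2)*[(-4)*3 - (-4)*(-3)] + (-4)*[(-4)*(-2) - 3*(-3)]
  = 3*(1) - (-2)*(-24) + (-4)*(17) = -113
Dx = (-24)*[3*3 - (-4)*(-2)] - (-2)*[24*3 - (-4)*7] + (-4)*[24*(-2) - 3*7]
  = (-24)*(1) - (-2)*(100) + (-4)*(-69) = 452
Dy = 3*[24*3 - (-4)*7] - (-24)*[(-4)*3 - (-4)*(-3)] + (-4)*[(-4)*7 - 24*(-3)]
  = 3*(100) - (-24)*(-24) + (-4)*(44) = -452
Dz = 3*[3*7 - 24*(-2)] - (-2)*[(-4)*7 - 24*(-3)] + (-24)*[(-4)*(-2) - 3*(-3)]
  = 3*(69) - (-2)*(44) + (-24)*(17) = -113
x = Dx/D = 452/-113 = -4, y = Dy/D = -452/-113 = 4, z = Dz/D = -113/-113 = 1
Check eq1: (3)(-4) + (-2)(4) + (-4)(1) = -24 = -24 ✓
Check eq2: (-4)(-4) + (3)(4) + (-4)(1) = 24 = 24 ✓
Check eq3: (-3)(-4) + (-2)(4) + (3)(1) = 7 = 7 ✓

x = -4, y = 4, z = 1


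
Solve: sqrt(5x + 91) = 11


Square both sides: 5x + 91 = 11^2 = 121
5x = 121 - 91 = 30
x = 6
Check: sqrt(5*6 + 91) = sqrt(121) = 11 ✓

x = 6


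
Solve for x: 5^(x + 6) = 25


Express both sides with the same base.
25 = 5^2
Since the bases match, equate exponents: x + 6 = 2
So x = 2 - (6) = -4

x = -4


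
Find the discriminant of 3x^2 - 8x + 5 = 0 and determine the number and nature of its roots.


For ax^2 + bx + c = 0, discriminant D = b^2 - 4ac
Here a = 3, b = -8, c = 5
D = (-8)^2 - 4(3)(5) = 64 - 60 = 4

D = 4 > 0 and is a perfect square (sqrt = 2)
The equation has 2 distinct real rational roots.

Discriminant = 4, 2 distinct real rational roots


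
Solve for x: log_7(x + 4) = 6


Convert to exponential form: x + 4 = 7^6 = 117649
x = 117649 - 4 = 117645
Check: log_7(117645 + 4) = log_7(117649) = log_7(117649) = 6 ✓

x = 117645


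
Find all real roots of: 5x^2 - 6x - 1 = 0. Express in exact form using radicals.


Using the quadratic formula: x = (-b ± sqrt(b^2 - 4ac)) / (2a)
Here a = 5, b = -6, c = -1
Discriminant = b^2 - 4ac = (-6)^2 - 4(5)(-1) = 36 + 20 = 56
Since discriminant = 56 > 0, there are two real roots.
x = (6 ± 2*sqrt(14)) / 10
Simplifying: x = (3 ± sqrt(14)) / 5
Numerically: x ≈ 1.3483 or x ≈ -0.1483

x = (3 + sqrt(14)) / 5 or x = (3 - sqrt(14)) / 5


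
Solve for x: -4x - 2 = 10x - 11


Starting with: -4x - 2 = 10x - 11
Move all x terms to left: (-4 - 10)x = -11 + 2
Simplify: -14x = -9
Divide both sides by -14: x = 9/14

x = 9/14


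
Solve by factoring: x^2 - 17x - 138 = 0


We need two numbers that multiply to -138 and add to -17.
Those numbers are 6 and -23 (since 6 * (-23) = -138 and 6 + (-23) = -17).
So x^2 - 17x - 138 = (x + 6)(x - 23) = 0
Setting each factor to zero: x = -6 or x = 23

x = -6, x = 23


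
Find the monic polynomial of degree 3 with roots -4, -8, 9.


A monic polynomial with roots -4, -8, 9 is:
p(x) = (x + 4)(x + 8)(x - 9)
After multiplying by (x + 4): x + 4
After multiplying by (x + 8): x^2 + 12x + 32
After multiplying by (x - 9): x^3 + 3x^2 - 76x - 288

x^3 + 3x^2 - 76x - 288


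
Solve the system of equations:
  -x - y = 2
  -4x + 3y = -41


Using Cramer's rule:
Determinant D = (-1)(3) - (-4)(-1) = -3 - 4 = -7
Dx = (2)(3) - (-41)(-1) = 6 - 41 = -35
Dy = (-1)(-41) - (-4)(2) = 41 + 8 = 49
x = Dx/D = -35/-7 = 5
y = Dy/D = 49/-7 = -7

x = 5, y = -7


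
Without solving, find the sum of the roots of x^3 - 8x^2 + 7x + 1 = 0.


By Vieta's formulas for x^3 + bx^2 + cx + d = 0:
  r1 + r2 + r3 = -b/a = 8
  r1*r2 + r1*r3 + r2*r3 = c/a = 7
  r1*r2*r3 = -d/a = -1


Sum = 8


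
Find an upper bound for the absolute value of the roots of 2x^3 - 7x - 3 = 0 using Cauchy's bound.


Cauchy's bound: all roots r satisfy |r| <= 1 + max(|a_i/a_n|) for i = 0,...,n-1
where a_n is the leading coefficient.

Coefficients: [2, 0, -7, -3]
Leading coefficient a_n = 2
Ratios |a_i/a_n|: 0, 7/2, 3/2
Maximum ratio: 7/2
Cauchy's bound: |r| <= 1 + 7/2 = 9/2

Upper bound = 9/2


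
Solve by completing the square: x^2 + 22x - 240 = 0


Start: x^2 + 22x - 240 = 0
Move constant: x^2 + 22x = 240
Half of 22 is 11, squared is 121
Add 121 to both sides: x^2 + 22x + 121 = 361
(x + 11)^2 = 361
x + 11 = ±19
x = -11 + 19 = 8 or x = -11 - 19 = -30

x = -30, x = 8


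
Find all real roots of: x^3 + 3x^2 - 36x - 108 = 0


Let p(x) = x^3 + 3x^2 - 36x - 108. By the rational root theorem (leading coefficient 1), any rational root is an integer divisor of 108: try ±1, ±2, ... in turn.
Test x = 1: value = -140 ≠ 0.
Test x = -1: value = -70 ≠ 0.
Test x = 2: value = -160 ≠ 0.
Test x = -2: value = -32 ≠ 0.
Test x = 3: value = -162 ≠ 0.
Test x = -3: value = 0 ✓, so (x + 3) is a factor.
Synthetic division by (x + 3): bring down 1; 1(-3) + 3 = 0; 0(-3) - 36 = -36; (-36)(-3) - 108 = 0 → quotient x^2 - 36, remainder 0.
Solve the quadratic x^2 - 36 = 0: discriminant = 0^2 - 4(1)(-36) = 0 + 144 = 144.
sqrt(144) = 12, so x = (0 ± 12)/2: x = 6 or x = -6.

x = -6, x = -3, x = 6


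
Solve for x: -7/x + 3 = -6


Subtract 3 from both sides: -7/x = -9
Multiply both sides by x: -7 = -9 * x
Divide by -9: x = 7/9

x = 7/9


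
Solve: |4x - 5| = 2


An absolute value equation |expr| = 2 gives two cases:
Case 1: 4x - 5 = 2
  4x = 7, so x = 7/4
Case 2: 4x - 5 = -2
  4x = 3, so x = 3/4

x = 3/4, x = 7/4


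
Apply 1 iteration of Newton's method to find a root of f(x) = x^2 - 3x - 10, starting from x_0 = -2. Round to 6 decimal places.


Newton's method: x_(n+1) = x_n - f(x_n)/f'(x_n)
f(x) = x^2 - 3x - 10
f'(x) = 2x - 3

Iteration 1:
  f(-2.000000) = 0.000000
  f'(-2.000000) = -7.000000
  x_1 = -2.000000 - (0.000000)/(-7.000000) = -2.000000

x_1 = -2.000000


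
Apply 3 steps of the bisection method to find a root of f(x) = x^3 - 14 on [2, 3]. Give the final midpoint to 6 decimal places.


f(x) = x^3 - 14
f(2) = -6 < 0
f(3) = 13 > 0

Step 1: midpoint = (2.000000 + 3.000000)/2 = 2.500000
  f(2.500000) = 1.625000
  f(mid) > 0, so root is in [2.000000, 2.500000]

Step 2: midpoint = (2.000000 + 2.500000)/2 = 2.250000
  f(2.250000) = -2.609375
  f(mid) < 0, so root is in [2.250000, 2.500000]

Step 3: midpoint = (2.250000 + 2.500000)/2 = 2.375000
  f(2.375000) = -0.603516
  f(mid) < 0, so root is in [2.375000, 2.500000]

midpoint = 2.375000


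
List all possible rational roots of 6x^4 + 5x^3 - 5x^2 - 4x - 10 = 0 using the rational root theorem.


Rational root theorem: possible roots are ±p/q where:
  p divides the constant term (-10): p ∈ {1, 2, 5, 10}
  q divides the leading coefficient (6): q ∈ {1, 2, 3, 6}

All possible rational roots: -10, -5, -10/3, -5/2, -2, -5/3, -1, -5/6, -2/3, -1/2, -1/3, -1/6, 1/6, 1/3, 1/2, 2/3, 5/6, 1, 5/3, 2, 5/2, 10/3, 5, 10

-10, -5, -10/3, -5/2, -2, -5/3, -1, -5/6, -2/3, -1/2, -1/3, -1/6, 1/6, 1/3, 1/2, 2/3, 5/6, 1, 5/3, 2, 5/2, 10/3, 5, 10


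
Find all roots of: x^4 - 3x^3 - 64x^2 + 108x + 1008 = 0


Let p(x) = x^4 - 3x^3 - 64x^2 + 108x + 1008. By the rational root theorem (leading coefficient 1), any rational root is an integer divisor of 1008: try ±1, ±2, ... in turn.
Test x = 1: value = 1050 ≠ 0.
Test x = -1: value = 840 ≠ 0.
Test x = 2: value = 960 ≠ 0.
Test x = -2: value = 576 ≠ 0.
Test x = 3: value = 756 ≠ 0.
Test x = -3: value = 270 ≠ 0.
Test x = 4: value = 480 ≠ 0.
Test x = -4: value = 0 ✓, so (x + 4) is a factor.
Synthetic division by (x + 4): bring down 1; 1(-4) - 3 = -7; (-7)(-4) - 64 = -36; (-36)(-4) + 108 = 252; 252(-4) + 1008 = 0 → quotient x^3 - 7x^2 - 36x + 252, remainder 0.
Continue with the quotient x^3 - 7x^2 - 36x + 252 (candidates must divide 252; re-test x = -4 first in case it repeats).
Test x = -4: value = 220 ≠ 0.
Test x = 6: value = 0 ✓, so (x - 6) is a factor.
Synthetic division by (x - 6): bring down 1; 1(6) - 7 = -1; (-1)(6) - 36 = -42; (-42)(6) + 252 = 0 → quotient x^2 - x - 42, remainder 0.
Solve the quadratic x^2 - x - 42 = 0: discriminant = (-1)^2 - 4(1)(-42) = 1 + 168 = 169.
sqrt(169) = 13, so x = (1 ± 13)/2: x = 7 or x = -6.
Collecting all roots found:

x = -6, x = -4, x = 6, x = 7


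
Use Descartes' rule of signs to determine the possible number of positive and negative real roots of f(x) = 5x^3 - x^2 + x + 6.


Descartes' rule of signs:

For positive roots, count sign changes in f(x) = 5x^3 - x^2 + x + 6:
Signs of coefficients: +, -, +, +
Number of sign changes: 2
Possible positive real roots: 2, 0

For negative roots, examine f(-x) = -5x^3 - x^2 - x + 6:
Signs of coefficients: -, -, -, +
Number of sign changes: 1
Possible negative real roots: 1

Positive roots: 2 or 0; Negative roots: 1


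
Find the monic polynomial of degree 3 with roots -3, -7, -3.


A monic polynomial with roots -3, -7, -3 is:
p(x) = (x + 3)(x + 7)(x + 3)
After multiplying by (x + 3): x + 3
After multiplying by (x + 7): x^2 + 10x + 21
After multiplying by (x + 3): x^3 + 13x^2 + 51x + 63

x^3 + 13x^2 + 51x + 63


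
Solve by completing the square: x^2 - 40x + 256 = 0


Start: x^2 - 40x + 256 = 0
Move constant: x^2 - 40x = -256
Half of -40 is -20, squared is 400
Add 400 to both sides: x^2 - 40x + 400 = 144
(x - 20)^2 = 144
x - 20 = ±12
x = 20 + 12 = 32 or x = 20 - 12 = 8

x = 8, x = 32


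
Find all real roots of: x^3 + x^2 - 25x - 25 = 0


Let p(x) = x^3 + x^2 - 25x - 25. By the rational root theorem (leading coefficient 1), any rational root is an integer divisor of 25: try ±1, ±2, ... in turn.
Test x = 1: value = -48 ≠ 0.
Test x = -1: value = 0 ✓, so (x + 1) is a factor.
Synthetic division by (x + 1): bring down 1; 1(-1) + 1 = 0; 0(-1) - 25 = -25; (-25)(-1) - 25 = 0 → quotient x^2 - 25, remainder 0.
Solve the quadratic x^2 - 25 = 0: discriminant = 0^2 - 4(1)(-25) = 0 + 100 = 100.
sqrt(100) = 10, so x = (0 ± 10)/2: x = 5 or x = -5.

x = -5, x = -1, x = 5


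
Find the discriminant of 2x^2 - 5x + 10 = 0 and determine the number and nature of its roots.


For ax^2 + bx + c = 0, discriminant D = b^2 - 4ac
Here a = 2, b = -5, c = 10
D = (-5)^2 - 4(2)(10) = 25 - 80 = -55

D = -55 < 0
The equation has no real roots (2 complex conjugate roots).

Discriminant = -55, no real roots (2 complex conjugate roots)


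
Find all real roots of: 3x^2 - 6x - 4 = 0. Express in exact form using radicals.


Using the quadratic formula: x = (-b ± sqrt(b^2 - 4ac)) / (2a)
Here a = 3, b = -6, c = -4
Discriminant = b^2 - 4ac = (-6)^2 - 4(3)(-4) = 36 + 48 = 84
Since discriminant = 84 > 0, there are two real roots.
x = (6 ± 2*sqrt(21)) / 6
Simplifying: x = (3 ± sqrt(21)) / 3
Numerically: x ≈ 2.5275 or x ≈ -0.5275

x = (3 + sqrt(21)) / 3 or x = (3 - sqrt(21)) / 3


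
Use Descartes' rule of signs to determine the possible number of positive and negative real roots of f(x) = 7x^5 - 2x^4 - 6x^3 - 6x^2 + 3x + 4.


Descartes' rule of signs:

For positive roots, count sign changes in f(x) = 7x^5 - 2x^4 - 6x^3 - 6x^2 + 3x + 4:
Signs of coefficients: +, -, -, -, +, +
Number of sign changes: 2
Possible positive real roots: 2, 0

For negative roots, examine f(-x) = -7x^5 - 2x^4 + 6x^3 - 6x^2 - 3x + 4:
Signs of coefficients: -, -, +, -, -, +
Number of sign changes: 3
Possible negative real roots: 3, 1

Positive roots: 2 or 0; Negative roots: 3 or 1


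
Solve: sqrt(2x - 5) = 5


Square both sides: 2x - 5 = 5^2 = 25
2x = 25 + 5 = 30
x = 15
Check: sqrt(2*15 - 5) = sqrt(25) = 5 ✓

x = 15


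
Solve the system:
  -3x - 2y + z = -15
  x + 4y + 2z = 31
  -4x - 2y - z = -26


Using Cramer's rule. Expand each determinant along the first row.
D  = (-3)*[4*(-1) - 2*(-2)] - (-2)*[1*(-1) - 2*(-4)] + 1*[1*(-2) - 4*(-4)]
  = (-3)*(0) - (-2)*(7) + 1*(14) = 28
Dx = (-15)*[4*(-1) - 2*(-2)] - (-2)*[31*(-1) - 2*(-26)] + 1*[31*(-2) - 4*(-26)]
  = (-15)*(0) - (-2)*(21) + 1*(42) = 84
Dy = (-3)*[31*(-1) - 2*(-26)] - (-15)*[1*(-1) - 2*(-4)] + 1*[1*(-26) - 31*(-4)]
  = (-3)*(21) - (-15)*(7) + 1*(98) = 140
Dz = (-3)*[4*(-26) - 31*(-2)] - (-2)*[1*(-26) - 31*(-4)] + (-15)*[1*(-2) - 4*(-4)]
  = (-3)*(-42) - (-2)*(98) + (-15)*(14) = 112
x = Dx/D = 84/28 = 3, y = Dy/D = 140/28 = 5, z = Dz/D = 112/28 = 4
Check eq1: (-3)(3) + (-2)(5) + (1)(4) = -15 = -15 ✓
Check eq2: (1)(3) + (4)(5) + (2)(4) = 31 = 31 ✓
Check eq3: (-4)(3) + (-2)(5) + (-1)(4) = -26 = -26 ✓

x = 3, y = 5, z = 4


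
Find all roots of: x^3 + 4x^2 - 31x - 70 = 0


Let p(x) = x^3 + 4x^2 - 31x - 70. By the rational root theorem (leading coefficient 1), any rational root is an integer divisor of 70: try ±1, ±2, ... in turn.
Test x = 1: value = -96 ≠ 0.
Test x = -1: value = -36 ≠ 0.
Test x = 2: value = -108 ≠ 0.
Test x = -2: value = 0 ✓, so (x + 2) is a factor.
Synthetic division by (x + 2): bring down 1; 1(-2) + 4 = 2; 2(-2) - 31 = -35; (-35)(-2) - 70 = 0 → quotient x^2 + 2x - 35, remainder 0.
Solve the quadratic x^2 + 2x - 35 = 0: discriminant = 2^2 - 4(1)(-35) = 4 + 140 = 144.
sqrt(144) = 12, so x = (-2 ± 12)/2: x = 5 or x = -7.
Collecting all roots found:

x = -7, x = -2, x = 5


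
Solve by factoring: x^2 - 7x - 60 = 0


We need two numbers that multiply to -60 and add to -7.
Those numbers are 5 and -12 (since 5 * (-12) = -60 and 5 + (-12) = -7).
So x^2 - 7x - 60 = (x + 5)(x - 12) = 0
Setting each factor to zero: x = -5 or x = 12

x = -5, x = 12


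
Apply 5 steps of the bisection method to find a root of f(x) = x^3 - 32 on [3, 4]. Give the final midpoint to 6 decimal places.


f(x) = x^3 - 32
f(3) = -5 < 0
f(4) = 32 > 0

Step 1: midpoint = (3.000000 + 4.000000)/2 = 3.500000
  f(3.500000) = 10.875000
  f(mid) > 0, so root is in [3.000000, 3.500000]

Step 2: midpoint = (3.000000 + 3.500000)/2 = 3.250000
  f(3.250000) = 2.328125
  f(mid) > 0, so root is in [3.000000, 3.250000]

Step 3: midpoint = (3.000000 + 3.250000)/2 = 3.125000
  f(3.125000) = -1.482422
  f(mid) < 0, so root is in [3.125000, 3.250000]

Step 4: midpoint = (3.125000 + 3.250000)/2 = 3.187500
  f(3.187500) = 0.385498
  f(mid) > 0, so root is in [3.125000, 3.187500]

Step 5: midpoint = (3.125000 + 3.187500)/2 = 3.156250
  f(3.156250) = -0.557709
  f(mid) < 0, so root is in [3.156250, 3.187500]

midpoint = 3.156250


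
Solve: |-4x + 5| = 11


An absolute value equation |expr| = 11 gives two cases:
Case 1: -4x + 5 = 11
  -4x = 6, so x = -3/2
Case 2: -4x + 5 = -11
  -4x = -16, so x = 4

x = -3/2, x = 4


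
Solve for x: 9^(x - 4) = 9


Express both sides with the same base.
9 = 9^1
Since the bases match, equate exponents: x - 4 = 1
So x = 1 - (-4) = 5

x = 5


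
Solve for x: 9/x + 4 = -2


Subtract 4 from both sides: 9/x = -6
Multiply both sides by x: 9 = -6 * x
Divide by -6: x = -3/2

x = -3/2


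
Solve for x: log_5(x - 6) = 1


Convert to exponential form: x - 6 = 5^1 = 5
x = 5 + 6 = 11
Check: log_5(11 - 6) = log_5(5) = log_5(5) = 1 ✓

x = 11


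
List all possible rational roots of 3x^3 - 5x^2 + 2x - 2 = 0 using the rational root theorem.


Rational root theorem: possible roots are ±p/q where:
  p divides the constant term (-2): p ∈ {1, 2}
  q divides the leading coefficient (3): q ∈ {1, 3}

All possible rational roots: -2, -1, -2/3, -1/3, 1/3, 2/3, 1, 2

-2, -1, -2/3, -1/3, 1/3, 2/3, 1, 2


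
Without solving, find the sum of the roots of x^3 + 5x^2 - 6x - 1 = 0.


By Vieta's formulas for x^3 + bx^2 + cx + d = 0:
  r1 + r2 + r3 = -b/a = -5
  r1*r2 + r1*r3 + r2*r3 = c/a = -6
  r1*r2*r3 = -d/a = 1


Sum = -5


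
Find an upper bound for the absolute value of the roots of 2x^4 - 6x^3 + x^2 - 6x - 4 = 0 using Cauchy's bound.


Cauchy's bound: all roots r satisfy |r| <= 1 + max(|a_i/a_n|) for i = 0,...,n-1
where a_n is the leading coefficient.

Coefficients: [2, -6, 1, -6, -4]
Leading coefficient a_n = 2
Ratios |a_i/a_n|: 3, 1/2, 3, 2
Maximum ratio: 3
Cauchy's bound: |r| <= 1 + 3 = 4

Upper bound = 4


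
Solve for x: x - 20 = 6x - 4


Starting with: x - 20 = 6x - 4
Move all x terms to left: (1 - 6)x = -4 + 20
Simplify: -5x = 16
Divide both sides by -5: x = -16/5

x = -16/5


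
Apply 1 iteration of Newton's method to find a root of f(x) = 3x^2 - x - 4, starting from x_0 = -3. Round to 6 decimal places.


Newton's method: x_(n+1) = x_n - f(x_n)/f'(x_n)
f(x) = 3x^2 - x - 4
f'(x) = 6x - 1

Iteration 1:
  f(-3.000000) = 26.000000
  f'(-3.000000) = -19.000000
  x_1 = -3.000000 - (26.000000)/(-19.000000) = -1.631579

x_1 = -1.631579


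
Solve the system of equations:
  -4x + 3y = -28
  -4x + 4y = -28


Using Cramer's rule:
Determinant D = (-4)(4) - (-4)(3) = -16 + 12 = -4
Dx = (-28)(4) - (-28)(3) = -112 + 84 = -28
Dy = (-4)(-28) - (-4)(-28) = 112 - 112 = 0
x = Dx/D = -28/-4 = 7
y = Dy/D = 0/-4 = 0

x = 7, y = 0


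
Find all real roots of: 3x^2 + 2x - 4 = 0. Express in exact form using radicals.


Using the quadratic formula: x = (-b ± sqrt(b^2 - 4ac)) / (2a)
Here a = 3, b = 2, c = -4
Discriminant = b^2 - 4ac = 2^2 - 4(3)(-4) = 4 + 48 = 52
Since discriminant = 52 > 0, there are two real roots.
x = (-2 ± 2*sqrt(13)) / 6
Simplifying: x = (-1 ± sqrt(13)) / 3
Numerically: x ≈ 0.8685 or x ≈ -1.5352

x = (-1 + sqrt(13)) / 3 or x = (-1 - sqrt(13)) / 3


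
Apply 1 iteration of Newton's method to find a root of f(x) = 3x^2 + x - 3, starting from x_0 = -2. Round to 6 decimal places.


Newton's method: x_(n+1) = x_n - f(x_n)/f'(x_n)
f(x) = 3x^2 + x - 3
f'(x) = 6x + 1

Iteration 1:
  f(-2.000000) = 7.000000
  f'(-2.000000) = -11.000000
  x_1 = -2.000000 - (7.000000)/(-11.000000) = -1.363636

x_1 = -1.363636


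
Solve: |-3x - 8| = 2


An absolute value equation |expr| = 2 gives two cases:
Case 1: -3x - 8 = 2
  -3x = 10, so x = -10/3
Case 2: -3x - 8 = -2
  -3x = 6, so x = -2

x = -10/3, x = -2


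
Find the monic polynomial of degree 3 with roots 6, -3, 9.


A monic polynomial with roots 6, -3, 9 is:
p(x) = (x - 6)(x + 3)(x - 9)
After multiplying by (x - 6): x - 6
After multiplying by (x + 3): x^2 - 3x - 18
After multiplying by (x - 9): x^3 - 12x^2 + 9x + 162

x^3 - 12x^2 + 9x + 162


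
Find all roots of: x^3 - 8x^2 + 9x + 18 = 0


Let p(x) = x^3 - 8x^2 + 9x + 18. By the rational root theorem (leading coefficient 1), any rational root is an integer divisor of 18: try ±1, ±2, ... in turn.
Test x = 1: value = 20 ≠ 0.
Test x = -1: value = 0 ✓, so (x + 1) is a factor.
Synthetic division by (x + 1): bring down 1; 1(-1) - 8 = -9; (-9)(-1) + 9 = 18; 18(-1) + 18 = 0 → quotient x^2 - 9x + 18, remainder 0.
Solve the quadratic x^2 - 9x + 18 = 0: discriminant = (-9)^2 - 4(1)(18) = 81 - 72 = 9.
sqrt(9) = 3, so x = (9 ± 3)/2: x = 6 or x = 3.
Collecting all roots found:

x = -1, x = 3, x = 6


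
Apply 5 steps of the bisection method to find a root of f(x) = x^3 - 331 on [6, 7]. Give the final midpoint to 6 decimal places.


f(x) = x^3 - 331
f(6) = -115 < 0
f(7) = 12 > 0

Step 1: midpoint = (6.000000 + 7.000000)/2 = 6.500000
  f(6.500000) = -56.375000
  f(mid) < 0, so root is in [6.500000, 7.000000]

Step 2: midpoint = (6.500000 + 7.000000)/2 = 6.750000
  f(6.750000) = -23.453125
  f(mid) < 0, so root is in [6.750000, 7.000000]

Step 3: midpoint = (6.750000 + 7.000000)/2 = 6.875000
  f(6.875000) = -6.048828
  f(mid) < 0, so root is in [6.875000, 7.000000]

Step 4: midpoint = (6.875000 + 7.000000)/2 = 6.937500
  f(6.937500) = 2.894287
  f(mid) > 0, so root is in [6.875000, 6.937500]

Step 5: midpoint = (6.875000 + 6.937500)/2 = 6.906250
  f(6.906250) = -1.597504
  f(mid) < 0, so root is in [6.906250, 6.937500]

midpoint = 6.906250


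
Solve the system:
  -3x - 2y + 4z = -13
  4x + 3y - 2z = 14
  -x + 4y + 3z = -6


Using Cramer's rule. Expand each determinant along the first row.
D  = (-3)*[3*3 - (-2)*4] - (-2)*[4*3 - (-2)*(-1)] + 4*[4*4 - 3*(-1)]
  = (-3)*(17) - (-2)*(10) + 4*(19) = 45
Dx = (-13)*[3*3 - (-2)*4] - (-2)*[14*3 - (-2)*(-6)] + 4*[14*4 - 3*(-6)]
  = (-13)*(17) - (-2)*(30) + 4*(74) = 135
Dy = (-3)*[14*3 - (-2)*(-6)] - (-13)*[4*3 - (-2)*(-1)] + 4*[4*(-6) - 14*(-1)]
  = (-3)*(30) - (-13)*(10) + 4*(-10) = 0
Dz = (-3)*[3*(-6) - 14*4] - (-2)*[4*(-6) - 14*(-1)] + (-13)*[4*4 - 3*(-1)]
  = (-3)*(-74) - (-2)*(-10) + (-13)*(19) = -45
x = Dx/D = 135/45 = 3, y = Dy/D = 0/45 = 0, z = Dz/D = -45/45 = -1
Check eq1: (-3)(3) + (-2)(0) + (4)(-1) = -13 = -13 ✓
Check eq2: (4)(3) + (3)(0) + (-2)(-1) = 14 = 14 ✓
Check eq3: (-1)(3) + (4)(0) + (3)(-1) = -6 = -6 ✓

x = 3, y = 0, z = -1


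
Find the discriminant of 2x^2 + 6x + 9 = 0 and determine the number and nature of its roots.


For ax^2 + bx + c = 0, discriminant D = b^2 - 4ac
Here a = 2, b = 6, c = 9
D = (6)^2 - 4(2)(9) = 36 - 72 = -36

D = -36 < 0
The equation has no real roots (2 complex conjugate roots).

Discriminant = -36, no real roots (2 complex conjugate roots)


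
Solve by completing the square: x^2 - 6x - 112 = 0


Start: x^2 - 6x - 112 = 0
Move constant: x^2 - 6x = 112
Half of -6 is -3, squared is 9
Add 9 to both sides: x^2 - 6x + 9 = 121
(x - 3)^2 = 121
x - 3 = ±11
x = 3 + 11 = 14 or x = 3 - 11 = -8

x = -8, x = 14


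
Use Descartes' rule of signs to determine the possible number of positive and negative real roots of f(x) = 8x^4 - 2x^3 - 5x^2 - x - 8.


Descartes' rule of signs:

For positive roots, count sign changes in f(x) = 8x^4 - 2x^3 - 5x^2 - x - 8:
Signs of coefficients: +, -, -, -, -
Number of sign changes: 1
Possible positive real roots: 1

For negative roots, examine f(-x) = 8x^4 + 2x^3 - 5x^2 + x - 8:
Signs of coefficients: +, +, -, +, -
Number of sign changes: 3
Possible negative real roots: 3, 1

Positive roots: 1; Negative roots: 3 or 1


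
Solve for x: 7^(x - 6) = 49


Express both sides with the same base.
49 = 7^2
Since the bases match, equate exponents: x - 6 = 2
So x = 2 - (-6) = 8

x = 8


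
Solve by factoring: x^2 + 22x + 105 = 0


We need two numbers that multiply to 105 and add to 22.
Those numbers are 7 and 15 (since 7 * 15 = 105 and 7 + 15 = 22).
So x^2 + 22x + 105 = (x + 7)(x + 15) = 0
Setting each factor to zero: x = -7 or x = -15

x = -15, x = -7


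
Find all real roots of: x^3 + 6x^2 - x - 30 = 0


Let p(x) = x^3 + 6x^2 - x - 30. By the rational root theorem (leading coefficient 1), any rational root is an integer divisor of 30: try ±1, ±2, ... in turn.
Test x = 1: value = -24 ≠ 0.
Test x = -1: value = -24 ≠ 0.
Test x = 2: value = 0 ✓, so (x - 2) is a factor.
Synthetic division by (x - 2): bring down 1; 1(2) + 6 = 8; 8(2) - 1 = 15; 15(2) - 30 = 0 → quotient x^2 + 8x + 15, remainder 0.
Solve the quadratic x^2 + 8x + 15 = 0: discriminant = 8^2 - 4(1)(15) = 64 - 60 = 4.
sqrt(4) = 2, so x = (-8 ± 2)/2: x = -3 or x = -5.

x = -5, x = -3, x = 2


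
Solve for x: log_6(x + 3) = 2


Convert to exponential form: x + 3 = 6^2 = 36
x = 36 - 3 = 33
Check: log_6(33 + 3) = log_6(36) = log_6(36) = 2 ✓

x = 33


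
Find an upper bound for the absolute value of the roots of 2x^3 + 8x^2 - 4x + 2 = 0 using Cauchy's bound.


Cauchy's bound: all roots r satisfy |r| <= 1 + max(|a_i/a_n|) for i = 0,...,n-1
where a_n is the leading coefficient.

Coefficients: [2, 8, -4, 2]
Leading coefficient a_n = 2
Ratios |a_i/a_n|: 4, 2, 1
Maximum ratio: 4
Cauchy's bound: |r| <= 1 + 4 = 5

Upper bound = 5


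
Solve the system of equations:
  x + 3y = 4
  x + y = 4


Using Cramer's rule:
Determinant D = (1)(1) - (1)(3) = 1 - 3 = -2
Dx = (4)(1) - (4)(3) = 4 - 12 = -8
Dy = (1)(4) - (1)(4) = 4 - 4 = 0
x = Dx/D = -8/-2 = 4
y = Dy/D = 0/-2 = 0

x = 4, y = 0


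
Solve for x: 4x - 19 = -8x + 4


Starting with: 4x - 19 = -8x + 4
Move all x terms to left: (4 + 8)x = 4 + 19
Simplify: 12x = 23
Divide both sides by 12: x = 23/12

x = 23/12


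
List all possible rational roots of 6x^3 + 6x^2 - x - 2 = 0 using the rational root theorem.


Rational root theorem: possible roots are ±p/q where:
  p divides the constant term (-2): p ∈ {1, 2}
  q divides the leading coefficient (6): q ∈ {1, 2, 3, 6}

All possible rational roots: -2, -1, -2/3, -1/2, -1/3, -1/6, 1/6, 1/3, 1/2, 2/3, 1, 2

-2, -1, -2/3, -1/2, -1/3, -1/6, 1/6, 1/3, 1/2, 2/3, 1, 2


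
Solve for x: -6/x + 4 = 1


Subtract 4 from both sides: -6/x = -3
Multiply both sides by x: -6 = -3 * x
Divide by -3: x = 2

x = 2


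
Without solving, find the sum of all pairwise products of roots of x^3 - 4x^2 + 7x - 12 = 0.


By Vieta's formulas for x^3 + bx^2 + cx + d = 0:
  r1 + r2 + r3 = -b/a = 4
  r1*r2 + r1*r3 + r2*r3 = c/a = 7
  r1*r2*r3 = -d/a = 12


Sum of pairwise products = 7


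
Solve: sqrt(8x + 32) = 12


Square both sides: 8x + 32 = 12^2 = 144
8x = 144 - 32 = 112
x = 14
Check: sqrt(8*14 + 32) = sqrt(144) = 12 ✓

x = 14


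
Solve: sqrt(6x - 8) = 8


Square both sides: 6x - 8 = 8^2 = 64
6x = 64 + 8 = 72
x = 12
Check: sqrt(6*12 - 8) = sqrt(64) = 8 ✓

x = 12


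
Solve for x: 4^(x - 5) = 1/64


Express both sides with the same base.
1/64 = 4^(-3)
Since the bases match, equate exponents: x - 5 = -3
So x = -3 - (-5) = 2

x = 2


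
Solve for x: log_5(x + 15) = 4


Convert to exponential form: x + 15 = 5^4 = 625
x = 625 - 15 = 610
Check: log_5(610 + 15) = log_5(625) = log_5(625) = 4 ✓

x = 610


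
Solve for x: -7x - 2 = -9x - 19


Starting with: -7x - 2 = -9x - 19
Move all x terms to left: (-7 + 9)x = -19 + 2
Simplify: 2x = -17
Divide both sides by 2: x = -17/2

x = -17/2


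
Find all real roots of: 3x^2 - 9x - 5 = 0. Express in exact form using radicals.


Using the quadratic formula: x = (-b ± sqrt(b^2 - 4ac)) / (2a)
Here a = 3, b = -9, c = -5
Discriminant = b^2 - 4ac = (-9)^2 - 4(3)(-5) = 81 + 60 = 141
Since discriminant = 141 > 0, there are two real roots.
x = (9 ± sqrt(141)) / 6
Numerically: x ≈ 3.4791 or x ≈ -0.4791

x = (9 + sqrt(141)) / 6 or x = (9 - sqrt(141)) / 6


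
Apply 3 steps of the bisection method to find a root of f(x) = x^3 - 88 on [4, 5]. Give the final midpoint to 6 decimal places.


f(x) = x^3 - 88
f(4) = -24 < 0
f(5) = 37 > 0

Step 1: midpoint = (4.000000 + 5.000000)/2 = 4.500000
  f(4.500000) = 3.125000
  f(mid) > 0, so root is in [4.000000, 4.500000]

Step 2: midpoint = (4.000000 + 4.500000)/2 = 4.250000
  f(4.250000) = -11.234375
  f(mid) < 0, so root is in [4.250000, 4.500000]

Step 3: midpoint = (4.250000 + 4.500000)/2 = 4.375000
  f(4.375000) = -4.259766
  f(mid) < 0, so root is in [4.375000, 4.500000]

midpoint = 4.375000


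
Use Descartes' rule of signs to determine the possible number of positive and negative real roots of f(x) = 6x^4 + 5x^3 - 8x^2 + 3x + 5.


Descartes' rule of signs:

For positive roots, count sign changes in f(x) = 6x^4 + 5x^3 - 8x^2 + 3x + 5:
Signs of coefficients: +, +, -, +, +
Number of sign changes: 2
Possible positive real roots: 2, 0

For negative roots, examine f(-x) = 6x^4 - 5x^3 - 8x^2 - 3x + 5:
Signs of coefficients: +, -, -, -, +
Number of sign changes: 2
Possible negative real roots: 2, 0

Positive roots: 2 or 0; Negative roots: 2 or 0


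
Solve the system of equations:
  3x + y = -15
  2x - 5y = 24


Using Cramer's rule:
Determinant D = (3)(-5) - (2)(1) = -15 - 2 = -17
Dx = (-15)(-5) - (24)(1) = 75 - 24 = 51
Dy = (3)(24) - (2)(-15) = 72 + 30 = 102
x = Dx/D = 51/-17 = -3
y = Dy/D = 102/-17 = -6

x = -3, y = -6


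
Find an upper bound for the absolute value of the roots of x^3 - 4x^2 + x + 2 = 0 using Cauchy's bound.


Cauchy's bound: all roots r satisfy |r| <= 1 + max(|a_i/a_n|) for i = 0,...,n-1
where a_n is the leading coefficient.

Coefficients: [1, -4, 1, 2]
Leading coefficient a_n = 1
Ratios |a_i/a_n|: 4, 1, 2
Maximum ratio: 4
Cauchy's bound: |r| <= 1 + 4 = 5

Upper bound = 5


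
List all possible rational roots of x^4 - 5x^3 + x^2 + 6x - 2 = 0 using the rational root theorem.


Rational root theorem: possible roots are ±p/q where:
  p divides the constant term (-2): p ∈ {1, 2}
  q divides the leading coefficient (1): q ∈ {1}

All possible rational roots: -2, -1, 1, 2

-2, -1, 1, 2
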